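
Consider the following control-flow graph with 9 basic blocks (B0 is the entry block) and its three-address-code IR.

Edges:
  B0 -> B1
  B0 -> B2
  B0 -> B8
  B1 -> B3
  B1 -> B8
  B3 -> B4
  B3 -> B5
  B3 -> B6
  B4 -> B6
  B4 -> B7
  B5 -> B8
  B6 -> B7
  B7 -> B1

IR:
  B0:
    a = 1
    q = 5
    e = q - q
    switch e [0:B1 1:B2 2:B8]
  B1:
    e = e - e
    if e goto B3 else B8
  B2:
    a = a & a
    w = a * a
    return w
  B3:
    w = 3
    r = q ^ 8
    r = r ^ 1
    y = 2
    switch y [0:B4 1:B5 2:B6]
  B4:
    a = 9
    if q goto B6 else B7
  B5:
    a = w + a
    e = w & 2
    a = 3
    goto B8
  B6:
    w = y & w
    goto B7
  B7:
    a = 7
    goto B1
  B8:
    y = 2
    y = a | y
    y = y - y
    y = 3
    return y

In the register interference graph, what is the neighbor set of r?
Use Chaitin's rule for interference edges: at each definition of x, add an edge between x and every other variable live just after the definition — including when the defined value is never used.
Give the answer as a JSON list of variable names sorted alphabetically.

Block summaries:
  B0: def={a,e,q} ue=∅
  B1: def={e} ue={e}
  B2: def={a,w} ue={a}
  B3: def={r,w,y} ue={q}
  B4: def={a} ue={q}
  B5: def={a,e} ue={a,w}
  B6: def={w} ue={w,y}
  B7: def={a} ue=∅
  B8: def={y} ue={a}

Backward fixpoint:
  B0 li=∅ lo={a,e,q}
  B1 li={a,e,q} lo={a,e,q}
  B2 li={a} lo=∅
  B3 li={a,e,q} lo={a,e,q,w,y}
  B4 li={e,q,w,y} lo={e,q,w,y}
  B5 li={a,w} lo={a}
  B6 li={e,q,w,y} lo={e,q}
  B7 li={e,q} lo={a,e,q}
  B8 li={a} lo=∅

Interference:
  a↔{e,q,r,w,y}
  e↔{a,q,r,w,y}
  q↔{a,e,r,w,y}
  r↔{a,e,q,w}
  w↔{a,e,q,r,y}
  y↔{a,e,q,w}

N(r) = ["a", "e", "q", "w"]

Answer: ["a", "e", "q", "w"]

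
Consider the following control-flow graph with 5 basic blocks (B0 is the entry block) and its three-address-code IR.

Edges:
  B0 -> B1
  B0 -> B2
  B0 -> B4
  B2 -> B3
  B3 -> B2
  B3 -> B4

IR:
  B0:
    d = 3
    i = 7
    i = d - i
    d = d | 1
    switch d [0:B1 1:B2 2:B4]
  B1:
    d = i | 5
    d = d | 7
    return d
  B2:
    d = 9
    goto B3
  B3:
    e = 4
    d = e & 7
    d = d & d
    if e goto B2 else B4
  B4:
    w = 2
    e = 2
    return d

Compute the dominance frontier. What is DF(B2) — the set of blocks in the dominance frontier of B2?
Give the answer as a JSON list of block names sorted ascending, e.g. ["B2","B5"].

idom tree: B1←B0 B2←B0 B3←B2 B4←B0
Dom∩ at merges:
  B2: preds {B0,B3}: {B0} ∩ {B0,B2,B3} = {B0}; idom=B0
  B4: preds {B0,B3}: {B0} ∩ {B0,B2,B3} = {B0}; idom=B0

DF walk-up:
  B2←B0: walk · to B0
  B2←B3: walk B3→B2 to B0
  B4←B0: walk · to B0
  B4←B3: walk B3→B2 to B0
  B0: DF=∅
  B1: DF=∅
  B2: DF={B2,B4}
  B3: DF={B2,B4}
  B4: DF=∅

DF(B2) = ["B2", "B4"]

Answer: ["B2", "B4"]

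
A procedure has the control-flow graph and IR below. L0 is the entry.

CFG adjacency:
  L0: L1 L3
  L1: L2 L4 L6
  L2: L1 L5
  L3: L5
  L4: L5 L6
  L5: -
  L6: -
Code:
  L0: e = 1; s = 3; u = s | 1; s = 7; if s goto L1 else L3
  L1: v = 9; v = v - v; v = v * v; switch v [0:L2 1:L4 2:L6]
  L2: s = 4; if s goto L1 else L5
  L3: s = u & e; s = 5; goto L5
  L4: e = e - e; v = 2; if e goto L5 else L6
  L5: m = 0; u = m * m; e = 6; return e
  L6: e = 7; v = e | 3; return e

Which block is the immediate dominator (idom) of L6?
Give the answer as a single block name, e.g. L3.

idom tree: L1←L0 L2←L1 L3←L0 L4←L1 L5←L0 L6←L1
Dom at joins:
  L1: preds {L0,L2}: {L0} ∩ {L0,L1,L2} = {L0}; idom=L0
  L5: preds {L2,L3,L4}: {L0,L1,L2} ∩ {L0,L3} ∩ {L0,L1,L4} = {L0}; idom=L0
  L6: preds {L1,L4}: {L0,L1} ∩ {L0,L1,L4} = {L0,L1}; idom=L1

idom(L6) = L1

Answer: L1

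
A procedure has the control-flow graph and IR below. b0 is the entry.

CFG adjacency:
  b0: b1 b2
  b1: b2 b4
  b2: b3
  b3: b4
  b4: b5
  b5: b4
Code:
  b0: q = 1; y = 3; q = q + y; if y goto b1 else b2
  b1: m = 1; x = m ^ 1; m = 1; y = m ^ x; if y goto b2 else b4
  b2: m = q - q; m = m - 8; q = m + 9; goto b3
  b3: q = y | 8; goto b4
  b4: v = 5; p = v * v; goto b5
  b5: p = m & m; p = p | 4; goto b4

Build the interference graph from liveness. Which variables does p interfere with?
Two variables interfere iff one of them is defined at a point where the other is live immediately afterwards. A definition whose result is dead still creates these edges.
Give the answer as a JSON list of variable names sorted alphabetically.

Block summaries:
  b0 def {q,y} use ∅
  b1 def {m,x,y} use ∅
  b2 def {m,q} use {q}
  b3 def {q} use {y}
  b4 def {p,v} use ∅
  b5 def {p} use {m}

Backward fixpoint:
  b0 li=∅ lo={q,y}
  b1 li={q} lo={m,q,y}
  b2 li={q,y} lo={m,y}
  b3 li={m,y} lo={m}
  b4 li={m} lo={m}
  b5 li={m} lo={m}

Interference:
  m↔{p,q,v,x,y}
  p↔{m}
  q↔{m,x,y}
  v↔{m}
  x↔{m,q}
  y↔{m,q}

N(p) = ["m"]

Answer: ["m"]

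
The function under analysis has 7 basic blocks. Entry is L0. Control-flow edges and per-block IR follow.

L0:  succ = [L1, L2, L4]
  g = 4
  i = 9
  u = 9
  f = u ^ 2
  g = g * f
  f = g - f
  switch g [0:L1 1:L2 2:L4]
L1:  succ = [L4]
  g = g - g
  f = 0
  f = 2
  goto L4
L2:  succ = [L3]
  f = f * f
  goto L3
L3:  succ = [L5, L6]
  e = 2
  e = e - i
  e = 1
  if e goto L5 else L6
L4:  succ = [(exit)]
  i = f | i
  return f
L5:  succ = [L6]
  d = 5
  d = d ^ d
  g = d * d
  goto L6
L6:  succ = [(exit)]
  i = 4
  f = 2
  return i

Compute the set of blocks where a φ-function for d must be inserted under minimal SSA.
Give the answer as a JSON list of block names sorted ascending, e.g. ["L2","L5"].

idom tree: L1←L0 L2←L0 L3←L2 L4←L0 L5←L3 L6←L3
Dom∩ at merges:
  L4: preds {L0,L1}: {L0} ∩ {L0,L1} = {L0}; idom=L0
  L6: preds {L3,L5}: {L0,L2,L3} ∩ {L0,L2,L3,L5} = {L0,L2,L3}; idom=L3

DF walk-up:
  L4←L0: walk · to L0
  L4←L1: walk L1 to L0
  L6←L3: walk · to L3
  L6←L5: walk L5 to L3
  DF(L0)=∅
  DF(L1)={L4}
  DF(L2)=∅
  DF(L3)=∅
  DF(L4)=∅
  DF(L5)={L6}
  DF(L6)=∅

φ for d: defs {L5}
  DF⁺ = {L6}

Answer: ["L6"]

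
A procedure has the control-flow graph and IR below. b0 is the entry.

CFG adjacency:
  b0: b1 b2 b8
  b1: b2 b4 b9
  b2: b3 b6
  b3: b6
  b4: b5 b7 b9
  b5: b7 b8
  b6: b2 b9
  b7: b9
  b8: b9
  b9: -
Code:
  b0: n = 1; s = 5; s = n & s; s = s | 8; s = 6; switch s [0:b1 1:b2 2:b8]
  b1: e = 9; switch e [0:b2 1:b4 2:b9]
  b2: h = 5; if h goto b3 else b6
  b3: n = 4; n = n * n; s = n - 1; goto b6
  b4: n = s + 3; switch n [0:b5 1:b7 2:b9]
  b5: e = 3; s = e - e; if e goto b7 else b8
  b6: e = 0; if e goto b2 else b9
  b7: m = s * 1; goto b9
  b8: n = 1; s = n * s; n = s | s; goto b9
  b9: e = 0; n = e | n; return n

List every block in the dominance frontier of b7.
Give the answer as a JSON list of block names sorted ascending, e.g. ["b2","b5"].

Answer: ["b9"]

Working:
idom tree: b1←b0 b2←b0 b3←b2 b4←b1 b5←b4 b6←b2 b7←b4 b8←b0 b9←b0
Join-block Dom:
  b2: preds {b0,b1,b6}: {b0} ∩ {b0,b1} ∩ {b0,b2,b6} = {b0}; idom=b0
  b6: preds {b2,b3}: {b0,b2} ∩ {b0,b2,b3} = {b0,b2}; idom=b2
  b7: preds {b4,b5}: {b0,b1,b4} ∩ {b0,b1,b4,b5} = {b0,b1,b4}; idom=b4
  b8: preds {b0,b5}: {b0} ∩ {b0,b1,b4,b5} = {b0}; idom=b0
  b9: preds {b1,b4,b6,b7,b8}: {b0,b1} ∩ {b0,b1,b4} ∩ {b0,b2,b6} ∩ {b0,b1,b4,b7} ∩ {b0,b8} = {b0}; idom=b0

DF walk-up:
  b2←b0: walk · to b0
  b2←b1: walk b1 to b0
  b2←b6: walk b6→b2 to b0
  b6←b2: walk · to b2
  b6←b3: walk b3 to b2
  b7←b4: walk · to b4
  b7←b5: walk b5 to b4
  b8←b0: walk · to b0
  b8←b5: walk b5→b4→b1 to b0
  b9←b1: walk b1 to b0
  b9←b4: walk b4→b1 to b0
  b9←b6: walk b6→b2 to b0
  b9←b7: walk b7→b4→b1 to b0
  b9←b8: walk b8 to b0
  b0: DF=∅
  b1: DF={b2,b8,b9}
  b2: DF={b2,b9}
  b3: DF={b6}
  b4: DF={b8,b9}
  b5: DF={b7,b8}
  b6: DF={b2,b9}
  b7: DF={b9}
  b8: DF={b9}
  b9: DF=∅

DF(b7) = ["b9"]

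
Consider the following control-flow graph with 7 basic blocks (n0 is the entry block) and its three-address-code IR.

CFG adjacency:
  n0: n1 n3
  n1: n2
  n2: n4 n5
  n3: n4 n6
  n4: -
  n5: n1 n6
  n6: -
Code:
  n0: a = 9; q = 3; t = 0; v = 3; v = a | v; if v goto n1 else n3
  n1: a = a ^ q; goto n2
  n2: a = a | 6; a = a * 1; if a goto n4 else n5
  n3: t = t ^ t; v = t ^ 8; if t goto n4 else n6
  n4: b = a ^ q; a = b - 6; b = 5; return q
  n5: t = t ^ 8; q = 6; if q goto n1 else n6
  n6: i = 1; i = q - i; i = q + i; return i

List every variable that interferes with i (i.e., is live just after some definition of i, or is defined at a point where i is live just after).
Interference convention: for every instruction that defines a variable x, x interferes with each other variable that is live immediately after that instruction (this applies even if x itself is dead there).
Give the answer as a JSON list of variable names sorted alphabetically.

Block summaries:
  n0: def={a,q,t,v} ue=∅
  n1: def={a} ue={a,q}
  n2: def={a} ue={a}
  n3: def={t,v} ue={t}
  n4: def={a,b} ue={a,q}
  n5: def={q,t} ue={t}
  n6: def={i} ue={q}

Backward fixpoint:
  live n0: ∅→{a,q,t}
  live n1: {a,q,t}→{a,q,t}
  live n2: {a,q,t}→{a,q,t}
  live n3: {a,q,t}→{a,q}
  live n4: {a,q}→∅
  live n5: {a,t}→{a,q,t}
  live n6: {q}→∅

Interference:
  a↔{q,t,v}
  b↔{q}
  i↔{q}
  q↔{a,b,i,t,v}
  t↔{a,q,v}
  v↔{a,q,t}

N(i) = ["q"]

Answer: ["q"]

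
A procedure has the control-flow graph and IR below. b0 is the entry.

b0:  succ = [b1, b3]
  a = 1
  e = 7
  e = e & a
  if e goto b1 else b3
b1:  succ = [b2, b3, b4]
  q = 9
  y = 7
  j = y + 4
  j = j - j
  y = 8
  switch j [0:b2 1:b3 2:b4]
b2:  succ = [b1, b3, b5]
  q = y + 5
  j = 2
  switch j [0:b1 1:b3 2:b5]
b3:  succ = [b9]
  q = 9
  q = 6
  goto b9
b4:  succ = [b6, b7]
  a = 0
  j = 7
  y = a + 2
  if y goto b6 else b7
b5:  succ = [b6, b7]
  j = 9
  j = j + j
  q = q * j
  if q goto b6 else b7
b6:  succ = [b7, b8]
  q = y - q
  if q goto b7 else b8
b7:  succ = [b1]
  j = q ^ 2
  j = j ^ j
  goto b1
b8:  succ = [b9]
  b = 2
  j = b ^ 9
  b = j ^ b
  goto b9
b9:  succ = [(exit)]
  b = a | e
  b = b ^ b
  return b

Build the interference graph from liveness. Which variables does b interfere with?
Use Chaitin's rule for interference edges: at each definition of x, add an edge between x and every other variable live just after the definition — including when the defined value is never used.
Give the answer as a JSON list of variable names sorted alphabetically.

Answer: ["a", "e", "j"]

Derivation:
Per-block:
  b0: def={a,e} ue=∅
  b1: def={j,q,y} ue=∅
  b2: def={j,q} ue={y}
  b3: def={q} ue=∅
  b4: def={a,j,y} ue=∅
  b5: def={j,q} ue={q}
  b6: def={q} ue={q,y}
  b7: def={j} ue={q}
  b8: def={b,j} ue=∅
  b9: def={b} ue={a,e}

Backward fixpoint:
  b0: in=∅ out={a,e}
  b1: in={a,e} out={a,e,q,y}
  b2: in={a,e,y} out={a,e,q,y}
  b3: in={a,e} out={a,e}
  b4: in={e,q} out={a,e,q,y}
  b5: in={a,e,q,y} out={a,e,q,y}
  b6: in={a,e,q,y} out={a,e,q}
  b7: in={a,e,q} out={a,e}
  b8: in={a,e} out={a,e}
  b9: in={a,e} out=∅

Interfere edges:
  a — {b,e,j,q,y}
  b — {a,e,j}
  e — {a,b,j,q,y}
  j — {a,b,e,q,y}
  q — {a,e,j,y}
  y — {a,e,j,q}

N(b) = ["a", "e", "j"]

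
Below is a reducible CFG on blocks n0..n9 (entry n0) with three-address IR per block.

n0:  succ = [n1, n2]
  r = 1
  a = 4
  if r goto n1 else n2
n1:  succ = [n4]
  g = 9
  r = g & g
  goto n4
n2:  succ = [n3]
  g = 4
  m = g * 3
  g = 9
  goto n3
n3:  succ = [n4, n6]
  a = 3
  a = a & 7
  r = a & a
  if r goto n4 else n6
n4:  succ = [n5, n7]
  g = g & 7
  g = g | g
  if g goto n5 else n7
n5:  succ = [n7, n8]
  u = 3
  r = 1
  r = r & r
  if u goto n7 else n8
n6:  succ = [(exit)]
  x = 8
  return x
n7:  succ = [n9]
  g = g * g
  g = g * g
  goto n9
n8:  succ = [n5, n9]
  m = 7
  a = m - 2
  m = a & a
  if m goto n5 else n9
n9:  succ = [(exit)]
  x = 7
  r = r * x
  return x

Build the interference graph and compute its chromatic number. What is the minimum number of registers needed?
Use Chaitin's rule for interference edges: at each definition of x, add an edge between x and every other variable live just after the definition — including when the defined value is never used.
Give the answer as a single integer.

Per-block:
  n0: {a,r} / ∅
  n1: {g,r} / ∅
  n2: {g,m} / ∅
  n3: {a,r} / ∅
  n4: {g} / {g}
  n5: {r,u} / ∅
  n6: {x} / ∅
  n7: {g} / {g}
  n8: {a,m} / ∅
  n9: {r,x} / {r}

Liveness:
  live n0: ∅→∅
  live n1: ∅→{g,r}
  live n2: ∅→{g}
  live n3: {g}→{g,r}
  live n4: {g,r}→{g,r}
  live n5: {g}→{g,r}
  live n6: ∅→∅
  live n7: {g,r}→{r}
  live n8: {g,r}→{g,r}
  live n9: {r}→∅

Conflict graph:
  a — {g,r}
  g — {a,m,r,u}
  m — {g,r}
  r — {a,g,m,u,x}
  u — {g,r}
  x — {r}

Registers:
  lower bound: {a,g,r} mutually conflict ⇒ χ ≥ 3
  3-colouring: r0={r}  r1={g,x}  r2={a,m,u}
  χ = 3

Answer: 3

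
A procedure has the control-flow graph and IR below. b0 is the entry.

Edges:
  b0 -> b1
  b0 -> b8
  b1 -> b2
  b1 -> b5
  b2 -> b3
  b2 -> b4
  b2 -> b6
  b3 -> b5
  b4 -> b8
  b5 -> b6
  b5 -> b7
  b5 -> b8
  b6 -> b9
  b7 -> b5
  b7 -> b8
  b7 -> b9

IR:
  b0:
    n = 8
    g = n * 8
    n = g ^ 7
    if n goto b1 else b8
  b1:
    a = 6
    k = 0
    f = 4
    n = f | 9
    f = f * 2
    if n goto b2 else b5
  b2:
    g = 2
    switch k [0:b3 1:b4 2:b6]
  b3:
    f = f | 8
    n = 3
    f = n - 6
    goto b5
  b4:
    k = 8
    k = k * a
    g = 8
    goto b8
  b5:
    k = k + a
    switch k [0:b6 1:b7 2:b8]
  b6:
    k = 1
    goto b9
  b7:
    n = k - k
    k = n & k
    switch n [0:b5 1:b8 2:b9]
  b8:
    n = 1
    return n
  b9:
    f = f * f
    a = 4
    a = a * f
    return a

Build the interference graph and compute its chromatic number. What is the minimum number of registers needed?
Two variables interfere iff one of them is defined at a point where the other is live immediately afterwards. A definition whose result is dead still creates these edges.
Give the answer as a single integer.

Answer: 4

Working:
Per-block:
  b0: {g,n} / ∅
  b1: {a,f,k,n} / ∅
  b2: {g} / {k}
  b3: {f,n} / {f}
  b4: {g,k} / {a}
  b5: {k} / {a,k}
  b6: {k} / ∅
  b7: {k,n} / {k}
  b8: {n} / ∅
  b9: {a,f} / {f}

Live sets:
  b0: in=∅ out=∅
  b1: in=∅ out={a,f,k}
  b2: in={a,f,k} out={a,f,k}
  b3: in={a,f,k} out={a,f,k}
  b4: in={a} out=∅
  b5: in={a,f,k} out={a,f,k}
  b6: in={f} out={f}
  b7: in={a,f,k} out={a,f,k}
  b8: in=∅ out=∅
  b9: in={f} out=∅

Conflict graph:
  a — {f,g,k,n}
  f — {a,g,k,n}
  g — {a,f,k}
  k — {a,f,g,n}
  n — {a,f,k}

Colouring:
  lower bound: {a,f,g,k} mutually conflict ⇒ χ ≥ 4
  4-colouring: c0={a}  c1={f}  c2={k}  c3={g,n}
  χ = 4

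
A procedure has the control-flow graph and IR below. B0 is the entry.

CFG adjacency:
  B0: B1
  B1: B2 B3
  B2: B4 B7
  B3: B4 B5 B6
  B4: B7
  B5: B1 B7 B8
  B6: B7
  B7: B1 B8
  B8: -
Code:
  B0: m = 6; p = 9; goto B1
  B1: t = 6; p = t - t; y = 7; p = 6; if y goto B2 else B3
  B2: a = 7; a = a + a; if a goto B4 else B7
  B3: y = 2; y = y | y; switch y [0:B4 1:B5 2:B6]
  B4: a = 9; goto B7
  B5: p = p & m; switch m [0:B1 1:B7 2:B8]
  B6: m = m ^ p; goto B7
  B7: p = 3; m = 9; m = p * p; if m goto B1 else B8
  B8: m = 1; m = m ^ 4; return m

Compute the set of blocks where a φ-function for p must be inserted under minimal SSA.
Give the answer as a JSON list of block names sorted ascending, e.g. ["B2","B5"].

Answer: ["B1", "B7", "B8"]

Derivation:
idom tree: B1←B0 B2←B1 B3←B1 B4←B1 B5←B3 B6←B3 B7←B1 B8←B1
Dom at joins:
  B1: preds {B0,B5,B7}: {B0} ∩ {B0,B1,B3,B5} ∩ {B0,B1,B7} = {B0}; idom=B0
  B4: preds {B2,B3}: {B0,B1,B2} ∩ {B0,B1,B3} = {B0,B1}; idom=B1
  B7: preds {B2,B4,B5,B6}: {B0,B1,B2} ∩ {B0,B1,B4} ∩ {B0,B1,B3,B5} ∩ {B0,B1,B3,B6} = {B0,B1}; idom=B1
  B8: preds {B5,B7}: {B0,B1,B3,B5} ∩ {B0,B1,B7} = {B0,B1}; idom=B1

Frontier:
  B1←B0: walk · to B0
  B1←B5: walk B5→B3→B1 to B0
  B1←B7: walk B7→B1 to B0
  B4←B2: walk B2 to B1
  B4←B3: walk B3 to B1
  B7←B2: walk B2 to B1
  B7←B4: walk B4 to B1
  B7←B5: walk B5→B3 to B1
  B7←B6: walk B6→B3 to B1
  B8←B5: walk B5→B3 to B1
  B8←B7: walk B7 to B1
  DF(B0)=∅
  DF(B1)={B1}
  DF(B2)={B4,B7}
  DF(B3)={B1,B4,B7,B8}
  DF(B4)={B7}
  DF(B5)={B1,B7,B8}
  DF(B6)={B7}
  DF(B7)={B1,B8}
  DF(B8)=∅

φ for p: defs {B0,B1,B5,B7}
  DF⁺ = {B1,B7,B8}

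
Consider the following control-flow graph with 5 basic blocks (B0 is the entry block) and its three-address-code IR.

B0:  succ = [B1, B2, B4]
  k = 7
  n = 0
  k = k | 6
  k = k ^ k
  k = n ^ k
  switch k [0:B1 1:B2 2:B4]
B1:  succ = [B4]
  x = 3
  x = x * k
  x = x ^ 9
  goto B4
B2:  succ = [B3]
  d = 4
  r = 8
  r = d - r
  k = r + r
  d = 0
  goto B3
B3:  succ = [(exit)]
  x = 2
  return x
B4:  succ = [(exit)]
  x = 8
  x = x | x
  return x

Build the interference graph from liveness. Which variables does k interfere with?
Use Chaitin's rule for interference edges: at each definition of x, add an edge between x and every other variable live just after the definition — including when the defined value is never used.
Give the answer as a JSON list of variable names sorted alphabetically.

Block summaries:
  B0: {k,n} / ∅
  B1: {x} / {k}
  B2: {d,k,r} / ∅
  B3: {x} / ∅
  B4: {x} / ∅

Liveness:
  B0 li=∅ lo={k}
  B1 li={k} lo=∅
  B2 li=∅ lo=∅
  B3 li=∅ lo=∅
  B4 li=∅ lo=∅

Interfere edges:
  d — {r}
  k — {n,x}
  n — {k}
  r — {d}
  x — {k}

N(k) = ["n", "x"]

Answer: ["n", "x"]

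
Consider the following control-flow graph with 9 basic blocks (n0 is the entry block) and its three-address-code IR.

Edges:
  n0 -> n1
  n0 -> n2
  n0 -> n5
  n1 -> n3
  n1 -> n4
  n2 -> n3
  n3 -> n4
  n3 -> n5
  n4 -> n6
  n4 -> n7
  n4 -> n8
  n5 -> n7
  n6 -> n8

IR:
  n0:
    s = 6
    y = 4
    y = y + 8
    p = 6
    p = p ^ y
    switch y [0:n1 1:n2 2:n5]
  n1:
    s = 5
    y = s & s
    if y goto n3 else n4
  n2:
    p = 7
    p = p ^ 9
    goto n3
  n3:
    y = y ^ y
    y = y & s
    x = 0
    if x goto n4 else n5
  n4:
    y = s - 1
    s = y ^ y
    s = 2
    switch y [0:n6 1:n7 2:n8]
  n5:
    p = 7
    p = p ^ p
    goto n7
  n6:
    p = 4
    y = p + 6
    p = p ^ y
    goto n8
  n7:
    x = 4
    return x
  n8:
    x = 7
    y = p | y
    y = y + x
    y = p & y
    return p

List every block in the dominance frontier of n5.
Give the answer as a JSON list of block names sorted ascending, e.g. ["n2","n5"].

idom tree: n1←n0 n2←n0 n3←n0 n4←n0 n5←n0 n6←n4 n7←n0 n8←n4
Dom∩ at merges:
  n3: preds {n1,n2}: {n0,n1} ∩ {n0,n2} = {n0}; idom=n0
  n4: preds {n1,n3}: {n0,n1} ∩ {n0,n3} = {n0}; idom=n0
  n5: preds {n0,n3}: {n0} ∩ {n0,n3} = {n0}; idom=n0
  n7: preds {n4,n5}: {n0,n4} ∩ {n0,n5} = {n0}; idom=n0
  n8: preds {n4,n6}: {n0,n4} ∩ {n0,n4,n6} = {n0,n4}; idom=n4

Frontier:
  n3←n1: walk n1 to n0
  n3←n2: walk n2 to n0
  n4←n1: walk n1 to n0
  n4←n3: walk n3 to n0
  n5←n0: walk · to n0
  n5←n3: walk n3 to n0
  n7←n4: walk n4 to n0
  n7←n5: walk n5 to n0
  n8←n4: walk · to n4
  n8←n6: walk n6 to n4
  n0: DF=∅
  n1: DF={n3,n4}
  n2: DF={n3}
  n3: DF={n4,n5}
  n4: DF={n7}
  n5: DF={n7}
  n6: DF={n8}
  n7: DF=∅
  n8: DF=∅

DF(n5) = ["n7"]

Answer: ["n7"]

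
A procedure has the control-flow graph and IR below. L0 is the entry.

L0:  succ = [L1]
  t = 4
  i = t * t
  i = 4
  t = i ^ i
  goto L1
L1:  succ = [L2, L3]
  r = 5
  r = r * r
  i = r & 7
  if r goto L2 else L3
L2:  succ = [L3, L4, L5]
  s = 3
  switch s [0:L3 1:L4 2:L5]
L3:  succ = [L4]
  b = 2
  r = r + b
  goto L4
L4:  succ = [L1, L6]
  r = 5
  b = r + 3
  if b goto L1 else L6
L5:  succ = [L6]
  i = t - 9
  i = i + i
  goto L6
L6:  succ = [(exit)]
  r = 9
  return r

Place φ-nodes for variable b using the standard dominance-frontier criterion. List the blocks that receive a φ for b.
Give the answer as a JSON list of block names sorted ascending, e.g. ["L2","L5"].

Answer: ["L1", "L4", "L6"]

Derivation:
idom tree: L1←L0 L2←L1 L3←L1 L4←L1 L5←L2 L6←L1
Join-block Dom:
  L1: preds {L0,L4}: {L0} ∩ {L0,L1,L4} = {L0}; idom=L0
  L3: preds {L1,L2}: {L0,L1} ∩ {L0,L1,L2} = {L0,L1}; idom=L1
  L4: preds {L2,L3}: {L0,L1,L2} ∩ {L0,L1,L3} = {L0,L1}; idom=L1
  L6: preds {L4,L5}: {L0,L1,L4} ∩ {L0,L1,L2,L5} = {L0,L1}; idom=L1

DF derivation:
  L1←L0: walk · to L0
  L1←L4: walk L4→L1 to L0
  L3←L1: walk · to L1
  L3←L2: walk L2 to L1
  L4←L2: walk L2 to L1
  L4←L3: walk L3 to L1
  L6←L4: walk L4 to L1
  L6←L5: walk L5→L2 to L1
  DF(L0)=∅
  DF(L1)={L1}
  DF(L2)={L3,L4,L6}
  DF(L3)={L4}
  DF(L4)={L1,L6}
  DF(L5)={L6}
  DF(L6)=∅

φ for b: defs {L3,L4}
  DF⁺ = {L1,L4,L6}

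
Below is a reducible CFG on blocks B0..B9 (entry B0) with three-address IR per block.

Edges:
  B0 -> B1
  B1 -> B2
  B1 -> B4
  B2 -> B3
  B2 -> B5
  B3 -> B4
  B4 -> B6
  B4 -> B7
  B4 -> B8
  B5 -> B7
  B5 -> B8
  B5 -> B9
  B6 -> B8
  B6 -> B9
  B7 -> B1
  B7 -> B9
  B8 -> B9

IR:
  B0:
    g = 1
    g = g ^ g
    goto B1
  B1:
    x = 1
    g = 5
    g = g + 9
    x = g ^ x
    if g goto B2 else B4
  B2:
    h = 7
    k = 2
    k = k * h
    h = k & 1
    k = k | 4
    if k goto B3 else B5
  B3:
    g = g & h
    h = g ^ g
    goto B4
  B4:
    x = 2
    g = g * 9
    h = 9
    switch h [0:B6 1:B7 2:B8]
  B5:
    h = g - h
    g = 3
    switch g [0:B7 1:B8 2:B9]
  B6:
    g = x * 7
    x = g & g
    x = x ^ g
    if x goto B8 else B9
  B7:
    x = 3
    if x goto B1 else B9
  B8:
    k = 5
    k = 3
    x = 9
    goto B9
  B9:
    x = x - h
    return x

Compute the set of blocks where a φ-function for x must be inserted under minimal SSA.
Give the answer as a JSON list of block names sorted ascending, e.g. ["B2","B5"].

idom tree: B1←B0 B2←B1 B3←B2 B4←B1 B5←B2 B6←B4 B7←B1 B8←B1 B9←B1
Join-block Dom:
  B1: preds {B0,B7}: {B0} ∩ {B0,B1,B7} = {B0}; idom=B0
  B4: preds {B1,B3}: {B0,B1} ∩ {B0,B1,B2,B3} = {B0,B1}; idom=B1
  B7: preds {B4,B5}: {B0,B1,B4} ∩ {B0,B1,B2,B5} = {B0,B1}; idom=B1
  B8: preds {B4,B5,B6}: {B0,B1,B4} ∩ {B0,B1,B2,B5} ∩ {B0,B1,B4,B6} = {B0,B1}; idom=B1
  B9: preds {B5,B6,B7,B8}: {B0,B1,B2,B5} ∩ {B0,B1,B4,B6} ∩ {B0,B1,B7} ∩ {B0,B1,B8} = {B0,B1}; idom=B1

Frontier:
  B1←B0: walk · to B0
  B1←B7: walk B7→B1 to B0
  B4←B1: walk · to B1
  B4←B3: walk B3→B2 to B1
  B7←B4: walk B4 to B1
  B7←B5: walk B5→B2 to B1
  B8←B4: walk B4 to B1
  B8←B5: walk B5→B2 to B1
  B8←B6: walk B6→B4 to B1
  B9←B5: walk B5→B2 to B1
  B9←B6: walk B6→B4 to B1
  B9←B7: walk B7 to B1
  B9←B8: walk B8 to B1
  DF(B0)=∅
  DF(B1)={B1}
  DF(B2)={B4,B7,B8,B9}
  DF(B3)={B4}
  DF(B4)={B7,B8,B9}
  DF(B5)={B7,B8,B9}
  DF(B6)={B8,B9}
  DF(B7)={B1,B9}
  DF(B8)={B9}
  DF(B9)=∅

φ for x: defs {B1,B4,B6,B7,B8,B9}
  DF⁺ = {B1,B7,B8,B9}

Answer: ["B1", "B7", "B8", "B9"]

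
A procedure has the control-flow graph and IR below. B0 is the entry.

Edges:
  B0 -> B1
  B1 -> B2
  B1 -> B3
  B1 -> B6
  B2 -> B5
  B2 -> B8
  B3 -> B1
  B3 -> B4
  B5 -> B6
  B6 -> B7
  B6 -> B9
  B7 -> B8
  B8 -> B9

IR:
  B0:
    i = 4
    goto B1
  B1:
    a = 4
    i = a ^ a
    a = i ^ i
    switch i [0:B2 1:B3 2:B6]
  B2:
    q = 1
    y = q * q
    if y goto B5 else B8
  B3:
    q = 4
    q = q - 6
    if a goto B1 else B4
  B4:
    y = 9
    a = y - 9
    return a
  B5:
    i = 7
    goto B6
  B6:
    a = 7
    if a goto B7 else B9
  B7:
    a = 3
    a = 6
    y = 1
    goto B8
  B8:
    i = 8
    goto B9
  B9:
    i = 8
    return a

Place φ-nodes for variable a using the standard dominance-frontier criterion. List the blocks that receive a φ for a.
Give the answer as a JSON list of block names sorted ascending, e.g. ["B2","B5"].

Answer: ["B1", "B8", "B9"]

Analysis:
idom tree: B1←B0 B2←B1 B3←B1 B4←B3 B5←B2 B6←B1 B7←B6 B8←B1 B9←B1
Dom at joins:
  B1: preds {B0,B3}: {B0} ∩ {B0,B1,B3} = {B0}; idom=B0
  B6: preds {B1,B5}: {B0,B1} ∩ {B0,B1,B2,B5} = {B0,B1}; idom=B1
  B8: preds {B2,B7}: {B0,B1,B2} ∩ {B0,B1,B6,B7} = {B0,B1}; idom=B1
  B9: preds {B6,B8}: {B0,B1,B6} ∩ {B0,B1,B8} = {B0,B1}; idom=B1

Frontier:
  B1←B0: walk · to B0
  B1←B3: walk B3→B1 to B0
  B6←B1: walk · to B1
  B6←B5: walk B5→B2 to B1
  B8←B2: walk B2 to B1
  B8←B7: walk B7→B6 to B1
  B9←B6: walk B6 to B1
  B9←B8: walk B8 to B1
  B0 → ∅
  B1 → {B1}
  B2 → {B6,B8}
  B3 → {B1}
  B4 → ∅
  B5 → {B6}
  B6 → {B8,B9}
  B7 → {B8}
  B8 → {B9}
  B9 → ∅

φ for a: defs {B1,B4,B6,B7}
  DF⁺ = {B1,B8,B9}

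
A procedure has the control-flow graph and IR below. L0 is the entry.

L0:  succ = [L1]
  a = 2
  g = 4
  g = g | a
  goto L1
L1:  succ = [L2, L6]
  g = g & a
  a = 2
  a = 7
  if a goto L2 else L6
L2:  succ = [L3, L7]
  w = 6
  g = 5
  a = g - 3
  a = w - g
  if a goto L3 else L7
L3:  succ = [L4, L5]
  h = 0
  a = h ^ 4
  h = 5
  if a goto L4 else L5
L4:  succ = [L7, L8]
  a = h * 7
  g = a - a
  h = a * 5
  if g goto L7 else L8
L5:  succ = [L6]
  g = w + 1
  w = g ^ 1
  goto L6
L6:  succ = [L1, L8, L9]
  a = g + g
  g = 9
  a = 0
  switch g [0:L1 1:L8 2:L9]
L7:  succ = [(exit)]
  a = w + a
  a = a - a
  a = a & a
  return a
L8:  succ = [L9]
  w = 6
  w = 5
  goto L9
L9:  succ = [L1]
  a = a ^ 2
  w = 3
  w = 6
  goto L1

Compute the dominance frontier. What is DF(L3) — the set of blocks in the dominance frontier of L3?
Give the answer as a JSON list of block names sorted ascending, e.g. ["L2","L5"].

idom tree: L1←L0 L2←L1 L3←L2 L4←L3 L5←L3 L6←L1 L7←L2 L8←L1 L9←L1
Dom∩ at merges:
  L1: preds {L0,L6,L9}: {L0} ∩ {L0,L1,L6} ∩ {L0,L1,L9} = {L0}; idom=L0
  L6: preds {L1,L5}: {L0,L1} ∩ {L0,L1,L2,L3,L5} = {L0,L1}; idom=L1
  L7: preds {L2,L4}: {L0,L1,L2} ∩ {L0,L1,L2,L3,L4} = {L0,L1,L2}; idom=L2
  L8: preds {L4,L6}: {L0,L1,L2,L3,L4} ∩ {L0,L1,L6} = {L0,L1}; idom=L1
  L9: preds {L6,L8}: {L0,L1,L6} ∩ {L0,L1,L8} = {L0,L1}; idom=L1

Frontier:
  L1←L0: walk · to L0
  L1←L6: walk L6→L1 to L0
  L1←L9: walk L9→L1 to L0
  L6←L1: walk · to L1
  L6←L5: walk L5→L3→L2 to L1
  L7←L2: walk · to L2
  L7←L4: walk L4→L3 to L2
  L8←L4: walk L4→L3→L2 to L1
  L8←L6: walk L6 to L1
  L9←L6: walk L6 to L1
  L9←L8: walk L8 to L1
  L0: DF=∅
  L1: DF={L1}
  L2: DF={L6,L8}
  L3: DF={L6,L7,L8}
  L4: DF={L7,L8}
  L5: DF={L6}
  L6: DF={L1,L8,L9}
  L7: DF=∅
  L8: DF={L9}
  L9: DF={L1}

DF(L3) = ["L6", "L7", "L8"]

Answer: ["L6", "L7", "L8"]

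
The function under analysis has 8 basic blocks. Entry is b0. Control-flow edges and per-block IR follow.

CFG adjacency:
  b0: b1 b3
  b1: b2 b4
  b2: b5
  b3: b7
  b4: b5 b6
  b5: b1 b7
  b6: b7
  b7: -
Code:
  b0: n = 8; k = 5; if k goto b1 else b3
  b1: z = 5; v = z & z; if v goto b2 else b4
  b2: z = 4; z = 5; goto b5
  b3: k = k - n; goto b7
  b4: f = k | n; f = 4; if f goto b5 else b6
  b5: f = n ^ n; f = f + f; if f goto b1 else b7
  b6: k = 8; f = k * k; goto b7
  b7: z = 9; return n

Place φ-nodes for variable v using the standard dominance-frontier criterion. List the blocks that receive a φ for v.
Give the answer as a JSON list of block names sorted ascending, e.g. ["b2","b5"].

idom tree: b1←b0 b2←b1 b3←b0 b4←b1 b5←b1 b6←b4 b7←b0
Dom at joins:
  b1: preds {b0,b5}: {b0} ∩ {b0,b1,b5} = {b0}; idom=b0
  b5: preds {b2,b4}: {b0,b1,b2} ∩ {b0,b1,b4} = {b0,b1}; idom=b1
  b7: preds {b3,b5,b6}: {b0,b3} ∩ {b0,b1,b5} ∩ {b0,b1,b4,b6} = {b0}; idom=b0

DF derivation:
  join b1 pred b0: · stop@b0
  join b1 pred b5: b5→b1 stop@b0
  join b5 pred b2: b2 stop@b1
  join b5 pred b4: b4 stop@b1
  join b7 pred b3: b3 stop@b0
  join b7 pred b5: b5→b1 stop@b0
  join b7 pred b6: b6→b4→b1 stop@b0
  b0: DF=∅
  b1: DF={b1,b7}
  b2: DF={b5}
  b3: DF={b7}
  b4: DF={b5,b7}
  b5: DF={b1,b7}
  b6: DF={b7}
  b7: DF=∅

φ for v: defs {b1}
  DF⁺ = {b1,b7}

Answer: ["b1", "b7"]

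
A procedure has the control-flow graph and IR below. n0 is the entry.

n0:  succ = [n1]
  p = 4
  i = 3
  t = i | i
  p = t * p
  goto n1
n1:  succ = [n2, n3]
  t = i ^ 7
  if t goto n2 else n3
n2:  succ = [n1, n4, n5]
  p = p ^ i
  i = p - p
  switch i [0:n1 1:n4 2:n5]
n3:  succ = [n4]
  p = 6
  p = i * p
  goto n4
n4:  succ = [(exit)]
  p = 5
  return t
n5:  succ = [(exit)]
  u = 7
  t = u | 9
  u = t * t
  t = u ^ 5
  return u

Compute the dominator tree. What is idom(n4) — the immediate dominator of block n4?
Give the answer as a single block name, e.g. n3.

Answer: n1

Derivation:
idom tree: n1←n0 n2←n1 n3←n1 n4←n1 n5←n2
Join-block Dom:
  n1: preds {n0,n2}: {n0} ∩ {n0,n1,n2} = {n0}; idom=n0
  n4: preds {n2,n3}: {n0,n1,n2} ∩ {n0,n1,n3} = {n0,n1}; idom=n1

idom(n4) = n1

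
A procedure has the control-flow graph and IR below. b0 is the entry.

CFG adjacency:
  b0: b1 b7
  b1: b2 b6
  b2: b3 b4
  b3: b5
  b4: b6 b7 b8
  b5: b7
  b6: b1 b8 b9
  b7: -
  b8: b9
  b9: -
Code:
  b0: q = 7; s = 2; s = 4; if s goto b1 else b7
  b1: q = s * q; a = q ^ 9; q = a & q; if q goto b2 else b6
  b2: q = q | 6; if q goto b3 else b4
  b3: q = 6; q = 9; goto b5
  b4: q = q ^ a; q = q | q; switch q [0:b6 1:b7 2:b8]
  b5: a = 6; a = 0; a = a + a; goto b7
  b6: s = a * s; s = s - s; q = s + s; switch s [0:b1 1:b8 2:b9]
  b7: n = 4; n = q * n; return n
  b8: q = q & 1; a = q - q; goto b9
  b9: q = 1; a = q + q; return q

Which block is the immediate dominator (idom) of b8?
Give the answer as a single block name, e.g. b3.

idom tree: b1←b0 b2←b1 b3←b2 b4←b2 b5←b3 b6←b1 b7←b0 b8←b1 b9←b1
Dom at joins:
  b1: preds {b0,b6}: {b0} ∩ {b0,b1,b6} = {b0}; idom=b0
  b6: preds {b1,b4}: {b0,b1} ∩ {b0,b1,b2,b4} = {b0,b1}; idom=b1
  b7: preds {b0,b4,b5}: {b0} ∩ {b0,b1,b2,b4} ∩ {b0,b1,b2,b3,b5} = {b0}; idom=b0
  b8: preds {b4,b6}: {b0,b1,b2,b4} ∩ {b0,b1,b6} = {b0,b1}; idom=b1
  b9: preds {b6,b8}: {b0,b1,b6} ∩ {b0,b1,b8} = {b0,b1}; idom=b1

idom(b8) = b1

Answer: b1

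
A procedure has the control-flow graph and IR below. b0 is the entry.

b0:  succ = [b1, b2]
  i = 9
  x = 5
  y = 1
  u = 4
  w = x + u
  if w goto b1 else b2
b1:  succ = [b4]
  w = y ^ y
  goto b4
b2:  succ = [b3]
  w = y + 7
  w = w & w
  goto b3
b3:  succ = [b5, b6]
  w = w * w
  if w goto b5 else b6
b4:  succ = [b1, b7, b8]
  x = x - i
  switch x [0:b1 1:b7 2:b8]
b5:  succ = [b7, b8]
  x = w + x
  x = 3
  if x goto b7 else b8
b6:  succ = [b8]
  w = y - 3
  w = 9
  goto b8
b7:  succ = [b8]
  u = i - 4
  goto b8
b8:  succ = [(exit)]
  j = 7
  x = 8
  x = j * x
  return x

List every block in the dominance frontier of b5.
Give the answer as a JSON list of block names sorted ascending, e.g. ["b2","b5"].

idom tree: b1←b0 b2←b0 b3←b2 b4←b1 b5←b3 b6←b3 b7←b0 b8←b0
Dom at joins:
  b1: preds {b0,b4}: {b0} ∩ {b0,b1,b4} = {b0}; idom=b0
  b7: preds {b4,b5}: {b0,b1,b4} ∩ {b0,b2,b3,b5} = {b0}; idom=b0
  b8: preds {b4,b5,b6,b7}: {b0,b1,b4} ∩ {b0,b2,b3,b5} ∩ {b0,b2,b3,b6} ∩ {b0,b7} = {b0}; idom=b0

DF derivation:
  b1←b0: walk · to b0
  b1←b4: walk b4→b1 to b0
  b7←b4: walk b4→b1 to b0
  b7←b5: walk b5→b3→b2 to b0
  b8←b4: walk b4→b1 to b0
  b8←b5: walk b5→b3→b2 to b0
  b8←b6: walk b6→b3→b2 to b0
  b8←b7: walk b7 to b0
  b0: DF=∅
  b1: DF={b1,b7,b8}
  b2: DF={b7,b8}
  b3: DF={b7,b8}
  b4: DF={b1,b7,b8}
  b5: DF={b7,b8}
  b6: DF={b8}
  b7: DF={b8}
  b8: DF=∅

DF(b5) = ["b7", "b8"]

Answer: ["b7", "b8"]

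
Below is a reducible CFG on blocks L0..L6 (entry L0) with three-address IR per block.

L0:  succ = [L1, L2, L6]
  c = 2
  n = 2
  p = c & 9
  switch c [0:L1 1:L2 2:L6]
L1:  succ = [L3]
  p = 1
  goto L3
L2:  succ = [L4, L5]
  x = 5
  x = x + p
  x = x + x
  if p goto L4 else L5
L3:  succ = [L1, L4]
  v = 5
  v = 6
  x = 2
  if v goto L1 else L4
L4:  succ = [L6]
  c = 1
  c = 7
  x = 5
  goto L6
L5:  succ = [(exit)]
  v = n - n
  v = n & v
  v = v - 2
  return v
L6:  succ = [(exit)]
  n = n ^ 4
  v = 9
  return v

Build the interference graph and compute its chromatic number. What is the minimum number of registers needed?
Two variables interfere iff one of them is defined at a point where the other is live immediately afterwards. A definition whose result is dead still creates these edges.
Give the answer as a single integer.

Block summaries:
  L0: def={c,n,p} ue=∅
  L1: def={p} ue=∅
  L2: def={x} ue={p}
  L3: def={v,x} ue=∅
  L4: def={c,x} ue=∅
  L5: def={v} ue={n}
  L6: def={n,v} ue={n}

Live sets:
  L0 li=∅ lo={n,p}
  L1 li={n} lo={n}
  L2 li={n,p} lo={n}
  L3 li={n} lo={n}
  L4 li={n} lo={n}
  L5 li={n} lo=∅
  L6 li={n} lo=∅

Interference:
  c — {n,p}
  n — {c,p,v,x}
  p — {c,n,x}
  v — {n,x}
  x — {n,p,v}

Registers:
  {c,n,p} pairwise interfere (3-clique) ⇒ χ ≥ 3
  assign c→c2 n→c0 p→c1 v→c1 x→c2 — no edge inside a register ⇒ χ ≤ 3
  χ = 3

Answer: 3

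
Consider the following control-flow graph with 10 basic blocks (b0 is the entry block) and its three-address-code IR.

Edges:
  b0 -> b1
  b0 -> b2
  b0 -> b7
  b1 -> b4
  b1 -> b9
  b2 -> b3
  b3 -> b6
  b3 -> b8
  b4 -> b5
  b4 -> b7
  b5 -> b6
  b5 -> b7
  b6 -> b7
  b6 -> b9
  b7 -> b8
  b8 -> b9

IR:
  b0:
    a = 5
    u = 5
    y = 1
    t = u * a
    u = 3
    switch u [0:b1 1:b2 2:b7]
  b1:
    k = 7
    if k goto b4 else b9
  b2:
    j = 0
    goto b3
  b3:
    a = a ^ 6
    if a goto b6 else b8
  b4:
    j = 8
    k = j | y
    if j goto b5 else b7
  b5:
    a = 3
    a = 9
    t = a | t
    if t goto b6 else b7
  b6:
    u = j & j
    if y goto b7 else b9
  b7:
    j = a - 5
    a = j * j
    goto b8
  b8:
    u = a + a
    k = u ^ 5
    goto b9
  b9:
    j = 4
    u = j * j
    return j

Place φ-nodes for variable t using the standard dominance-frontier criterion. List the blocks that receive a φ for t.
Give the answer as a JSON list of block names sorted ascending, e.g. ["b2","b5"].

Answer: ["b6", "b7", "b8", "b9"]

Analysis:
idom tree: b1←b0 b2←b0 b3←b2 b4←b1 b5←b4 b6←b0 b7←b0 b8←b0 b9←b0
Dom∩ at merges:
  b6: preds {b3,b5}: {b0,b2,b3} ∩ {b0,b1,b4,b5} = {b0}; idom=b0
  b7: preds {b0,b4,b5,b6}: {b0} ∩ {b0,b1,b4} ∩ {b0,b1,b4,b5} ∩ {b0,b6} = {b0}; idom=b0
  b8: preds {b3,b7}: {b0,b2,b3} ∩ {b0,b7} = {b0}; idom=b0
  b9: preds {b1,b6,b8}: {b0,b1} ∩ {b0,b6} ∩ {b0,b8} = {b0}; idom=b0

DF walk-up:
  b6←b3: walk b3→b2 to b0
  b6←b5: walk b5→b4→b1 to b0
  b7←b0: walk · to b0
  b7←b4: walk b4→b1 to b0
  b7←b5: walk b5→b4→b1 to b0
  b7←b6: walk b6 to b0
  b8←b3: walk b3→b2 to b0
  b8←b7: walk b7 to b0
  b9←b1: walk b1 to b0
  b9←b6: walk b6 to b0
  b9←b8: walk b8 to b0
  b0: DF=∅
  b1: DF={b6,b7,b9}
  b2: DF={b6,b8}
  b3: DF={b6,b8}
  b4: DF={b6,b7}
  b5: DF={b6,b7}
  b6: DF={b7,b9}
  b7: DF={b8}
  b8: DF={b9}
  b9: DF=∅

φ for t: defs {b0,b5}
  DF⁺ = {b6,b7,b8,b9}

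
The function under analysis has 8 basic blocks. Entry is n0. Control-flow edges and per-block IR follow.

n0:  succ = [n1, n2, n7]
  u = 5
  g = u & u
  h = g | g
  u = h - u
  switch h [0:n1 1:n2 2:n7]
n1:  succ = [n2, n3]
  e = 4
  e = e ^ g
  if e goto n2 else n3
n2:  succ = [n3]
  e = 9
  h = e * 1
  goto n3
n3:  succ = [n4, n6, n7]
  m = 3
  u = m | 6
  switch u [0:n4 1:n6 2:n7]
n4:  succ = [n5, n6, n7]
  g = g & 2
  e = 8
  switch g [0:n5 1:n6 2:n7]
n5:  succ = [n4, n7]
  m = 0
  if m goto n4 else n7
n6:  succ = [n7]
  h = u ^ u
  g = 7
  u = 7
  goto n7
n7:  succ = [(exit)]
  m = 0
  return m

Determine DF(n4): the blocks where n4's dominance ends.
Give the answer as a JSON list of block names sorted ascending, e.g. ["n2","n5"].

Answer: ["n4", "n6", "n7"]

Working:
idom tree: n1←n0 n2←n0 n3←n0 n4←n3 n5←n4 n6←n3 n7←n0
Dom at joins:
  n2: preds {n0,n1}: {n0} ∩ {n0,n1} = {n0}; idom=n0
  n3: preds {n1,n2}: {n0,n1} ∩ {n0,n2} = {n0}; idom=n0
  n4: preds {n3,n5}: {n0,n3} ∩ {n0,n3,n4,n5} = {n0,n3}; idom=n3
  n6: preds {n3,n4}: {n0,n3} ∩ {n0,n3,n4} = {n0,n3}; idom=n3
  n7: preds {n0,n3,n4,n5,n6}: {n0} ∩ {n0,n3} ∩ {n0,n3,n4} ∩ {n0,n3,n4,n5} ∩ {n0,n3,n6} = {n0}; idom=n0

DF walk-up:
  join n2 pred n0: · stop@n0
  join n2 pred n1: n1 stop@n0
  join n3 pred n1: n1 stop@n0
  join n3 pred n2: n2 stop@n0
  join n4 pred n3: · stop@n3
  join n4 pred n5: n5→n4 stop@n3
  join n6 pred n3: · stop@n3
  join n6 pred n4: n4 stop@n3
  join n7 pred n0: · stop@n0
  join n7 pred n3: n3 stop@n0
  join n7 pred n4: n4→n3 stop@n0
  join n7 pred n5: n5→n4→n3 stop@n0
  join n7 pred n6: n6→n3 stop@n0
  n0 → ∅
  n1 → {n2,n3}
  n2 → {n3}
  n3 → {n7}
  n4 → {n4,n6,n7}
  n5 → {n4,n7}
  n6 → {n7}
  n7 → ∅

DF(n4) = ["n4", "n6", "n7"]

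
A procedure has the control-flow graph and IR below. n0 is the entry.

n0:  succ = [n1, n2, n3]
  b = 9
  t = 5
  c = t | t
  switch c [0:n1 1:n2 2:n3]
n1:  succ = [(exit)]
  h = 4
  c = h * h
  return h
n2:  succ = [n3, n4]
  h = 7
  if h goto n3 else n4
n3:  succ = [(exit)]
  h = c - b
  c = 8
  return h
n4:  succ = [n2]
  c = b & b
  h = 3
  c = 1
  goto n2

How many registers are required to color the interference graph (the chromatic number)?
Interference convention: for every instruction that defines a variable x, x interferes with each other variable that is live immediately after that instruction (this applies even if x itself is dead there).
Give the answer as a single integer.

def/use:
  n0 def {b,c,t} use ∅
  n1 def {c,h} use ∅
  n2 def {h} use ∅
  n3 def {c,h} use {b,c}
  n4 def {c,h} use {b}

Liveness:
  live n0: ∅→{b,c}
  live n1: ∅→∅
  live n2: {b,c}→{b,c}
  live n3: {b,c}→∅
  live n4: {b}→{b,c}

Conflict graph:
  b: {c,h,t}
  c: {b,h}
  h: {b,c}
  t: {b}

Registers:
  lower bound: {b,c,h} mutually conflict ⇒ χ ≥ 3
  3-colouring: r0={b}  r1={c,t}  r2={h}
  χ = 3

Answer: 3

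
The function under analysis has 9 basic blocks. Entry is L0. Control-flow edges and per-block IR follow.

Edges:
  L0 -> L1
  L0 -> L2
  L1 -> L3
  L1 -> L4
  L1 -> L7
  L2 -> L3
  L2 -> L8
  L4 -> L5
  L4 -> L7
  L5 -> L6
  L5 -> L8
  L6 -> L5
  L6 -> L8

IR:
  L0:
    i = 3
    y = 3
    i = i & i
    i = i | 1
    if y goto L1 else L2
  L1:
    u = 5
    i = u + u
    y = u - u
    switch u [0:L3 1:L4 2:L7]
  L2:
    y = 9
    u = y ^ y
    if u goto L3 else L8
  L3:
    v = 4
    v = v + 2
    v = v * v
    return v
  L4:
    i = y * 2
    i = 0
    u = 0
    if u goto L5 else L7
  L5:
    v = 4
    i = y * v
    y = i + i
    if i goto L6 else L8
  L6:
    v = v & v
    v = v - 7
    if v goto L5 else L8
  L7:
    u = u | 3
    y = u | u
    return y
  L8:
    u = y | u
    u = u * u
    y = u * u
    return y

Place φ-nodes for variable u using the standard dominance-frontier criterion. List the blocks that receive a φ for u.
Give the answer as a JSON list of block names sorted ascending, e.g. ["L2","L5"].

idom tree: L1←L0 L2←L0 L3←L0 L4←L1 L5←L4 L6←L5 L7←L1 L8←L0
Join-block Dom:
  L3: preds {L1,L2}: {L0,L1} ∩ {L0,L2} = {L0}; idom=L0
  L5: preds {L4,L6}: {L0,L1,L4} ∩ {L0,L1,L4,L5,L6} = {L0,L1,L4}; idom=L4
  L7: preds {L1,L4}: {L0,L1} ∩ {L0,L1,L4} = {L0,L1}; idom=L1
  L8: preds {L2,L5,L6}: {L0,L2} ∩ {L0,L1,L4,L5} ∩ {L0,L1,L4,L5,L6} = {L0}; idom=L0

DF derivation:
  L3←L1: walk L1 to L0
  L3←L2: walk L2 to L0
  L5←L4: walk · to L4
  L5←L6: walk L6→L5 to L4
  L7←L1: walk · to L1
  L7←L4: walk L4 to L1
  L8←L2: walk L2 to L0
  L8←L5: walk L5→L4→L1 to L0
  L8←L6: walk L6→L5→L4→L1 to L0
  DF(L0)=∅
  DF(L1)={L3,L8}
  DF(L2)={L3,L8}
  DF(L3)=∅
  DF(L4)={L7,L8}
  DF(L5)={L5,L8}
  DF(L6)={L5,L8}
  DF(L7)=∅
  DF(L8)=∅

φ for u: defs {L1,L2,L4,L7,L8}
  DF⁺ = {L3,L7,L8}

Answer: ["L3", "L7", "L8"]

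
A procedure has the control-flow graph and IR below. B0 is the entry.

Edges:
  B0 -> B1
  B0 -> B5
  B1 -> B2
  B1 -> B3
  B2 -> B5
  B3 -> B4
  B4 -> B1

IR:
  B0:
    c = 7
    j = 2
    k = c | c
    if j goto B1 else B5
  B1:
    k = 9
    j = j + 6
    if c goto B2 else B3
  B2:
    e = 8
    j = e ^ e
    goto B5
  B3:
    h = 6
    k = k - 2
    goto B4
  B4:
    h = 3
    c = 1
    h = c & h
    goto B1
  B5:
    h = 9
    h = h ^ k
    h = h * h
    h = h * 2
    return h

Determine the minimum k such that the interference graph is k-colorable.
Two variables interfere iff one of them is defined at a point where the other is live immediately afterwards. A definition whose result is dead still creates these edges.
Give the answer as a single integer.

Per-block:
  B0 def {c,j,k} use ∅
  B1 def {j,k} use {c,j}
  B2 def {e,j} use ∅
  B3 def {h,k} use {k}
  B4 def {c,h} use ∅
  B5 def {h} use {k}

Backward fixpoint:
  live B0: ∅→{c,j,k}
  live B1: {c,j}→{j,k}
  live B2: {k}→{k}
  live B3: {j,k}→{j}
  live B4: {j}→{c,j}
  live B5: {k}→∅

Interference:
  c — {h,j,k}
  e — {k}
  h — {c,j,k}
  j — {c,h,k}
  k — {c,e,h,j}

Registers:
  lower bound: {c,h,j,k} mutually conflict ⇒ χ ≥ 4
  assign c→r1 e→r1 h→r2 j→r3 k→r0 — no edge inside a register ⇒ χ ≤ 4
  χ = 4

Answer: 4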